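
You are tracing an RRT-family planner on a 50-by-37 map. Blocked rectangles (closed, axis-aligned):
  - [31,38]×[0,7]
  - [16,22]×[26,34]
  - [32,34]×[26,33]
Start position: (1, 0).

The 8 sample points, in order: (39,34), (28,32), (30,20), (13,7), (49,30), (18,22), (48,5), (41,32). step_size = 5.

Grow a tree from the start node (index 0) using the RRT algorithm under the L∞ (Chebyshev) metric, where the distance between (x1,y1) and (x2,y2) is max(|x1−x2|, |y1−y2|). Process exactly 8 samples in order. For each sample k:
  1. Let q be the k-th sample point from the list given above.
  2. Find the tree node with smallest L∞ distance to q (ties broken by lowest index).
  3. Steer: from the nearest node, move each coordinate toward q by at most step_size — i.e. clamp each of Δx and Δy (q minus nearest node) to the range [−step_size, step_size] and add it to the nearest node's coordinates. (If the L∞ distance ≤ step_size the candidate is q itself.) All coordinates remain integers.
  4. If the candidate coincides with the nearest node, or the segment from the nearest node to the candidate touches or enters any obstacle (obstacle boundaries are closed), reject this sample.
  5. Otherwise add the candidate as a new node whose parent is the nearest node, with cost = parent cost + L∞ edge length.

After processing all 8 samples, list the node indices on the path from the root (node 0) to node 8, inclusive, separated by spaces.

1. q=(39,34) nearest=0 d=38 new=(6,5) → add node 1 parent=0 cost=5
2. q=(28,32) nearest=1 d=27 new=(11,10) → add node 2 parent=1 cost=10
3. q=(30,20) nearest=2 d=19 new=(16,15) → add node 3 parent=2 cost=15
4. q=(13,7) nearest=2 d=3 new=(13,7) → add node 4 parent=2 cost=13
5. q=(49,30) nearest=3 d=33 new=(21,20) → add node 5 parent=3 cost=20
6. q=(18,22) nearest=5 d=3 new=(18,22) → add node 6 parent=5 cost=23
7. q=(48,5) nearest=5 d=27 new=(26,15) → add node 7 parent=5 cost=25
8. q=(41,32) nearest=7 d=17 new=(31,20) → add node 8 parent=7 cost=30

Path: 0 1 2 3 5 7 8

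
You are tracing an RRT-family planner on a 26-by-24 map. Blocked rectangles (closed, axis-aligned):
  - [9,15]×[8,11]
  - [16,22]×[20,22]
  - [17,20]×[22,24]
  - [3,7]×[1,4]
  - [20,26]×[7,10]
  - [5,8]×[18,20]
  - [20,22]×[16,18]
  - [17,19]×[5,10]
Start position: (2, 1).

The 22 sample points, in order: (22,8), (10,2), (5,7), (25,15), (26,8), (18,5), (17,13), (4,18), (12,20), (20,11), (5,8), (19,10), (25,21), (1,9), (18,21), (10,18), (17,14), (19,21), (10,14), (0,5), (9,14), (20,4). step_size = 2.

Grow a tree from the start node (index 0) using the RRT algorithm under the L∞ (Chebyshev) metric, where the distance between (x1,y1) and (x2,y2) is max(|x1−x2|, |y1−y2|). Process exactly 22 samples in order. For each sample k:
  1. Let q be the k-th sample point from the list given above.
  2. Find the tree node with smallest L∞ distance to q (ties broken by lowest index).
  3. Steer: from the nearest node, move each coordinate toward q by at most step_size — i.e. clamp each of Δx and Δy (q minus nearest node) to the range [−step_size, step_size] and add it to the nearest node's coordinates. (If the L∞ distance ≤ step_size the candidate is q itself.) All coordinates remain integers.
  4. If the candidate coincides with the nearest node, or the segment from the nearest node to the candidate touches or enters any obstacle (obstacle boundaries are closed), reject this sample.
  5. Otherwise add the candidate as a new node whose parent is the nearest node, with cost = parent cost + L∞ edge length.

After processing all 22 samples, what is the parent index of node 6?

Parent of node 6: 4

1. q=(22,8) nearest=0 d=20 new=(4,3) → blocked by [3,7]×[1,4], reject
2. q=(10,2) nearest=0 d=8 new=(4,2) → blocked by [3,7]×[1,4], reject
3. q=(5,7) nearest=0 d=6 new=(4,3) → blocked by [3,7]×[1,4], reject
4. q=(25,15) nearest=0 d=23 new=(4,3) → blocked by [3,7]×[1,4], reject
5. q=(26,8) nearest=0 d=24 new=(4,3) → blocked by [3,7]×[1,4], reject
6. q=(18,5) nearest=0 d=16 new=(4,3) → blocked by [3,7]×[1,4], reject
7. q=(17,13) nearest=0 d=15 new=(4,3) → blocked by [3,7]×[1,4], reject
8. q=(4,18) nearest=0 d=17 new=(4,3) → blocked by [3,7]×[1,4], reject
9. q=(12,20) nearest=0 d=19 new=(4,3) → blocked by [3,7]×[1,4], reject
10. q=(20,11) nearest=0 d=18 new=(4,3) → blocked by [3,7]×[1,4], reject
11. q=(5,8) nearest=0 d=7 new=(4,3) → blocked by [3,7]×[1,4], reject
12. q=(19,10) nearest=0 d=17 new=(4,3) → blocked by [3,7]×[1,4], reject
13. q=(25,21) nearest=0 d=23 new=(4,3) → blocked by [3,7]×[1,4], reject
14. q=(1,9) nearest=0 d=8 new=(1,3) → add node 1 parent=0 cost=2
15. q=(18,21) nearest=1 d=18 new=(3,5) → add node 2 parent=1 cost=4
16. q=(10,18) nearest=2 d=13 new=(5,7) → add node 3 parent=2 cost=6
17. q=(17,14) nearest=3 d=12 new=(7,9) → add node 4 parent=3 cost=8
18. q=(19,21) nearest=4 d=12 new=(9,11) → blocked by [9,15]×[8,11], reject
19. q=(10,14) nearest=4 d=5 new=(9,11) → blocked by [9,15]×[8,11], reject
20. q=(0,5) nearest=1 d=2 new=(0,5) → add node 5 parent=1 cost=4
21. q=(9,14) nearest=4 d=5 new=(9,11) → blocked by [9,15]×[8,11], reject
22. q=(20,4) nearest=4 d=13 new=(9,7) → add node 6 parent=4 cost=10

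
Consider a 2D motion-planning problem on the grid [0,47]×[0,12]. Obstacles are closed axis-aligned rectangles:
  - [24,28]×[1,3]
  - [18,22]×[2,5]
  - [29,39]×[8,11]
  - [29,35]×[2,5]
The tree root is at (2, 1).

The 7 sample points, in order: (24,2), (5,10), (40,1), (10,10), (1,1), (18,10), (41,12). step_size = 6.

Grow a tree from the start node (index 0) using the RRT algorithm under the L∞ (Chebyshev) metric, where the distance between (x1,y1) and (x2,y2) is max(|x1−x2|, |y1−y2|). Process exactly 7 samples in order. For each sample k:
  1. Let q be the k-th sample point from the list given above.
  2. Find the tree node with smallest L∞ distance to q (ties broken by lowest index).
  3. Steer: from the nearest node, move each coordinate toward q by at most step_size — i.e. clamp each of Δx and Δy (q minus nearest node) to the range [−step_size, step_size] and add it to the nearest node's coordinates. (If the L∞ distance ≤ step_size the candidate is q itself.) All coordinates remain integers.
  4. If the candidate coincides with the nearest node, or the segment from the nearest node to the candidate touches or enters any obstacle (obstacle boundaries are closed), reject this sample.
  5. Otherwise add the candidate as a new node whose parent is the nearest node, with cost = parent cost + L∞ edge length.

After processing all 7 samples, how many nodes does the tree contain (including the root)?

1. q=(24,2) nearest=0 d=22 new=(8,2) → add node 1 parent=0 cost=6
2. q=(5,10) nearest=1 d=8 new=(5,8) → add node 2 parent=1 cost=12
3. q=(40,1) nearest=1 d=32 new=(14,1) → add node 3 parent=1 cost=12
4. q=(10,10) nearest=2 d=5 new=(10,10) → add node 4 parent=2 cost=17
5. q=(1,1) nearest=0 d=1 new=(1,1) → add node 5 parent=0 cost=1
6. q=(18,10) nearest=4 d=8 new=(16,10) → add node 6 parent=4 cost=23
7. q=(41,12) nearest=6 d=25 new=(22,12) → add node 7 parent=6 cost=29

Node count: 8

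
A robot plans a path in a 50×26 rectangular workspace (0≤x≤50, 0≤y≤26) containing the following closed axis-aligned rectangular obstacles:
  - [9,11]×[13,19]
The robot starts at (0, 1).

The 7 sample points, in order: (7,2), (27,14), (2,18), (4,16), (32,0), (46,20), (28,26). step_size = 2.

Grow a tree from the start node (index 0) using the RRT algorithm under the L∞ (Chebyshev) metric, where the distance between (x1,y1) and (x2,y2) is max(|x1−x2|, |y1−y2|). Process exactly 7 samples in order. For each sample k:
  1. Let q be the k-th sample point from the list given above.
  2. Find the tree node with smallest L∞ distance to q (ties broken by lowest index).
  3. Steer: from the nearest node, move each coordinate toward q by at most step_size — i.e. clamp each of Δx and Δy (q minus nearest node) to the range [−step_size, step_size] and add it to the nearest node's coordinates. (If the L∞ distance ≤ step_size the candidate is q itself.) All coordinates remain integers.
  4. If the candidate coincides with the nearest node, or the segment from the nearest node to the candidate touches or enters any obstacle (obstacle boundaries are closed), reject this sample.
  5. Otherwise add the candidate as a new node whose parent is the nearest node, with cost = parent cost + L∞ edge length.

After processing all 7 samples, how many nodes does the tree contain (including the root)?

Node count: 8

1. q=(7,2) nearest=0 d=7 new=(2,2) → add node 1 parent=0 cost=2
2. q=(27,14) nearest=1 d=25 new=(4,4) → add node 2 parent=1 cost=4
3. q=(2,18) nearest=2 d=14 new=(2,6) → add node 3 parent=2 cost=6
4. q=(4,16) nearest=3 d=10 new=(4,8) → add node 4 parent=3 cost=8
5. q=(32,0) nearest=2 d=28 new=(6,2) → add node 5 parent=2 cost=6
6. q=(46,20) nearest=5 d=40 new=(8,4) → add node 6 parent=5 cost=8
7. q=(28,26) nearest=6 d=22 new=(10,6) → add node 7 parent=6 cost=10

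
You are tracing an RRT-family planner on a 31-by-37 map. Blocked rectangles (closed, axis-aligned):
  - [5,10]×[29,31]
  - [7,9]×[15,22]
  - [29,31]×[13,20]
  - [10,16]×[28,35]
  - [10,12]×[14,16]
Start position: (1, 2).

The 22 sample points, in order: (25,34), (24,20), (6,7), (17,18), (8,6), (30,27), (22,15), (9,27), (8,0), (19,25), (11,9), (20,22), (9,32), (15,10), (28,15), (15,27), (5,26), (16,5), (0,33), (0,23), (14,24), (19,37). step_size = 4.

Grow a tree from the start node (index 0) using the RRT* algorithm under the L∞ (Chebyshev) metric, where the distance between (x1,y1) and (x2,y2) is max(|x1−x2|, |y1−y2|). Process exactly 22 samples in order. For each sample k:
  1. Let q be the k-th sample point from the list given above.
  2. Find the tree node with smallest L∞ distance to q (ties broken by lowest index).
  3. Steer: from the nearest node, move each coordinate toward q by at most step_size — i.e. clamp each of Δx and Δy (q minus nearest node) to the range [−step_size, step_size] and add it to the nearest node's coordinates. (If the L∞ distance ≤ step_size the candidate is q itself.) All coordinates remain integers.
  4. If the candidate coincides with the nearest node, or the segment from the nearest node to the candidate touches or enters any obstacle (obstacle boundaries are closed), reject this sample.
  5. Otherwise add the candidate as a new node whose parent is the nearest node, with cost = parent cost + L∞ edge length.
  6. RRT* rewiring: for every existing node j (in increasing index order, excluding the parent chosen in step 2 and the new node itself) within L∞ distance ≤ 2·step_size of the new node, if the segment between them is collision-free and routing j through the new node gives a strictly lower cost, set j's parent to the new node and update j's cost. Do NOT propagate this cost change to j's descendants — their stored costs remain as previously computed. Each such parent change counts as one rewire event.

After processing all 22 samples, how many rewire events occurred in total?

1. q=(25,34) nearest=0 d=32 new=(5,6) → add node 1 parent=0 cost=4
2. q=(24,20) nearest=1 d=19 new=(9,10) → add node 2 parent=1 cost=8
3. q=(6,7) nearest=1 d=1 new=(6,7) → add node 3 parent=1 cost=5
4. q=(17,18) nearest=2 d=8 new=(13,14) → add node 4 parent=2 cost=12
5. q=(8,6) nearest=3 d=2 new=(8,6) → add node 5 parent=3 cost=7
6. q=(30,27) nearest=4 d=17 new=(17,18) → add node 6 parent=4 cost=16
7. q=(22,15) nearest=6 d=5 new=(21,15) → add node 7 parent=6 cost=20
8. q=(9,27) nearest=6 d=9 new=(13,22) → add node 8 parent=6 cost=20
9. q=(8,0) nearest=1 d=6 new=(8,2) → add node 9 parent=1 cost=8
10. q=(19,25) nearest=8 d=6 new=(17,25) → add node 10 parent=8 cost=24
11. q=(11,9) nearest=2 d=2 new=(11,9) → add node 11 parent=2 cost=10
12. q=(20,22) nearest=10 d=3 new=(20,22) → add node 12 parent=10 cost=27
13. q=(9,32) nearest=10 d=8 new=(13,29) → blocked by [10,16]×[28,35], reject
14. q=(15,10) nearest=4 d=4 new=(15,10) → add node 13 parent=4 cost=16
15. q=(28,15) nearest=7 d=7 new=(25,15) → add node 14 parent=7 cost=24
16. q=(15,27) nearest=10 d=2 new=(15,27) → add node 15 parent=10 cost=26
17. q=(5,26) nearest=8 d=8 new=(9,26) → add node 16 parent=8 cost=24
18. q=(16,5) nearest=11 d=5 new=(15,5) → add node 17 parent=11 cost=14
19. q=(0,33) nearest=16 d=9 new=(5,30) → blocked by [5,10]×[29,31], reject
20. q=(0,23) nearest=16 d=9 new=(5,23) → add node 18 parent=16 cost=28
21. q=(14,24) nearest=8 d=2 new=(14,24) → add node 19 parent=8 cost=22; rewire 15→19 (25<26)
22. q=(19,37) nearest=15 d=10 new=(19,31) → blocked by [10,16]×[28,35], reject

Rewire events: 1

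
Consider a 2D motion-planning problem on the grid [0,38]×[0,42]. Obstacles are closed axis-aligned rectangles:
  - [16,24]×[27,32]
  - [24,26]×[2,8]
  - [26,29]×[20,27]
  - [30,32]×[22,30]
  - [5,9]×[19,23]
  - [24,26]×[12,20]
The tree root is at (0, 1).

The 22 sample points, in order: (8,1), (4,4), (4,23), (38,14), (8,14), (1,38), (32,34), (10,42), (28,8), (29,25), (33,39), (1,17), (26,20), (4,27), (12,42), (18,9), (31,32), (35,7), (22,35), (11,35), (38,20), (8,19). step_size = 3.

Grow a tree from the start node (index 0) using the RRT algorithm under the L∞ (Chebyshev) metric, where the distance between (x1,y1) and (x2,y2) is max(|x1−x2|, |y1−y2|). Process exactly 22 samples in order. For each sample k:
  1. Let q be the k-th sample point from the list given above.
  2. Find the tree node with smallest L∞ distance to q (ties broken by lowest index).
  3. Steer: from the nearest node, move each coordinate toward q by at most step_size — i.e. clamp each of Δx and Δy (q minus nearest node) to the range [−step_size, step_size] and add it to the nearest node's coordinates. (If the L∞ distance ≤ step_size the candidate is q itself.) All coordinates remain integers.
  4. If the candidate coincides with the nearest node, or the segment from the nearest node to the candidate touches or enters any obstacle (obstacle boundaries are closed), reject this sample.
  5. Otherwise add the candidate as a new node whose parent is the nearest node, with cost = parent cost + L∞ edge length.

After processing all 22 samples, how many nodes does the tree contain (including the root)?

Node count: 19

1. q=(8,1) nearest=0 d=8 new=(3,1) → add node 1 parent=0 cost=3
2. q=(4,4) nearest=1 d=3 new=(4,4) → add node 2 parent=1 cost=6
3. q=(4,23) nearest=2 d=19 new=(4,7) → add node 3 parent=2 cost=9
4. q=(38,14) nearest=2 d=34 new=(7,7) → add node 4 parent=2 cost=9
5. q=(8,14) nearest=3 d=7 new=(7,10) → add node 5 parent=3 cost=12
6. q=(1,38) nearest=5 d=28 new=(4,13) → add node 6 parent=5 cost=15
7. q=(32,34) nearest=5 d=25 new=(10,13) → add node 7 parent=5 cost=15
8. q=(10,42) nearest=6 d=29 new=(7,16) → add node 8 parent=6 cost=18
9. q=(28,8) nearest=7 d=18 new=(13,10) → add node 9 parent=7 cost=18
10. q=(29,25) nearest=9 d=16 new=(16,13) → add node 10 parent=9 cost=21
11. q=(33,39) nearest=7 d=26 new=(13,16) → add node 11 parent=7 cost=18
12. q=(1,17) nearest=6 d=4 new=(1,16) → add node 12 parent=6 cost=18
13. q=(26,20) nearest=10 d=10 new=(19,16) → add node 13 parent=10 cost=24
14. q=(4,27) nearest=8 d=11 new=(4,19) → add node 14 parent=8 cost=21
15. q=(12,42) nearest=14 d=23 new=(7,22) → blocked by [5,9]×[19,23], reject
16. q=(18,9) nearest=10 d=4 new=(18,10) → add node 15 parent=10 cost=24
17. q=(31,32) nearest=13 d=16 new=(22,19) → add node 16 parent=13 cost=27
18. q=(35,7) nearest=16 d=13 new=(25,16) → blocked by [24,26]×[12,20], reject
19. q=(22,35) nearest=16 d=16 new=(22,22) → add node 17 parent=16 cost=30
20. q=(11,35) nearest=17 d=13 new=(19,25) → add node 18 parent=17 cost=33
21. q=(38,20) nearest=16 d=16 new=(25,20) → blocked by [24,26]×[12,20], reject
22. q=(8,19) nearest=8 d=3 new=(8,19) → blocked by [5,9]×[19,23], reject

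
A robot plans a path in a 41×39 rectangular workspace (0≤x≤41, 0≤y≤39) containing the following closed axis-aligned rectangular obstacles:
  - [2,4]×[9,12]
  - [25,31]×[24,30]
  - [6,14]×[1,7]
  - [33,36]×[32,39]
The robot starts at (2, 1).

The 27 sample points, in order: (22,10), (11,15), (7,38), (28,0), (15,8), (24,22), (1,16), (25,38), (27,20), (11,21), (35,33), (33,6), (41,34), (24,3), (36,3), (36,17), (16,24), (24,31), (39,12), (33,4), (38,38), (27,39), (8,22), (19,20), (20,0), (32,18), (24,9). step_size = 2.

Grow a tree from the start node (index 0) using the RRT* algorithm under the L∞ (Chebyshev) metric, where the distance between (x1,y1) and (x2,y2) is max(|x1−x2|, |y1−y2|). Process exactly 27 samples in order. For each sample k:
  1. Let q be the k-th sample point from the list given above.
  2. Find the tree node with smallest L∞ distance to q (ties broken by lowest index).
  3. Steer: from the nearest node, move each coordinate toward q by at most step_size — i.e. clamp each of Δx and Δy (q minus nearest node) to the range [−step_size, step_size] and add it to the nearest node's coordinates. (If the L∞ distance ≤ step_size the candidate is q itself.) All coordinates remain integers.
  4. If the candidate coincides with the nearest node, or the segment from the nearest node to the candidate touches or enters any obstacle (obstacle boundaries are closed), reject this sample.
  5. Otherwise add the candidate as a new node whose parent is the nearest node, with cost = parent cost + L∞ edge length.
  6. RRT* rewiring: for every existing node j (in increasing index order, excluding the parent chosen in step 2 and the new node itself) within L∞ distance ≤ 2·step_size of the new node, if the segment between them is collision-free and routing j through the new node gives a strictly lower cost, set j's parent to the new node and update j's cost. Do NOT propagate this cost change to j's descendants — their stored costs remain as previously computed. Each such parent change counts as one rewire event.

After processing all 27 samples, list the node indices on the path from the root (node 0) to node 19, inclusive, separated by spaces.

Path: 0 1 2 3 4 5 6 7 8 9 19

1. q=(22,10) nearest=0 d=20 new=(4,3) → add node 1 parent=0 cost=2
2. q=(11,15) nearest=1 d=12 new=(6,5) → blocked by [6,14]×[1,7], reject
3. q=(7,38) nearest=1 d=35 new=(6,5) → blocked by [6,14]×[1,7], reject
4. q=(28,0) nearest=1 d=24 new=(6,1) → blocked by [6,14]×[1,7], reject
5. q=(15,8) nearest=1 d=11 new=(6,5) → blocked by [6,14]×[1,7], reject
6. q=(24,22) nearest=1 d=20 new=(6,5) → blocked by [6,14]×[1,7], reject
7. q=(1,16) nearest=1 d=13 new=(2,5) → add node 2 parent=1 cost=4
8. q=(25,38) nearest=2 d=33 new=(4,7) → add node 3 parent=2 cost=6
9. q=(27,20) nearest=1 d=23 new=(6,5) → blocked by [6,14]×[1,7], reject
10. q=(11,21) nearest=3 d=14 new=(6,9) → add node 4 parent=3 cost=8
11. q=(35,33) nearest=4 d=29 new=(8,11) → add node 5 parent=4 cost=10
12. q=(33,6) nearest=5 d=25 new=(10,9) → add node 6 parent=5 cost=12
13. q=(41,34) nearest=6 d=31 new=(12,11) → add node 7 parent=6 cost=14
14. q=(24,3) nearest=7 d=12 new=(14,9) → add node 8 parent=7 cost=16
15. q=(36,3) nearest=8 d=22 new=(16,7) → add node 9 parent=8 cost=18
16. q=(36,17) nearest=9 d=20 new=(18,9) → add node 10 parent=9 cost=20
17. q=(16,24) nearest=5 d=13 new=(10,13) → add node 11 parent=5 cost=12
18. q=(24,31) nearest=11 d=18 new=(12,15) → add node 12 parent=11 cost=14
19. q=(39,12) nearest=10 d=21 new=(20,11) → add node 13 parent=10 cost=22
20. q=(33,4) nearest=13 d=13 new=(22,9) → add node 14 parent=13 cost=24
21. q=(38,38) nearest=12 d=26 new=(14,17) → add node 15 parent=12 cost=16
22. q=(27,39) nearest=15 d=22 new=(16,19) → add node 16 parent=15 cost=18
23. q=(8,22) nearest=15 d=6 new=(12,19) → add node 17 parent=15 cost=18
24. q=(19,20) nearest=16 d=3 new=(18,20) → add node 18 parent=16 cost=20
25. q=(20,0) nearest=9 d=7 new=(18,5) → add node 19 parent=9 cost=20
26. q=(32,18) nearest=14 d=10 new=(24,11) → add node 20 parent=14 cost=26
27. q=(24,9) nearest=14 d=2 new=(24,9) → add node 21 parent=14 cost=26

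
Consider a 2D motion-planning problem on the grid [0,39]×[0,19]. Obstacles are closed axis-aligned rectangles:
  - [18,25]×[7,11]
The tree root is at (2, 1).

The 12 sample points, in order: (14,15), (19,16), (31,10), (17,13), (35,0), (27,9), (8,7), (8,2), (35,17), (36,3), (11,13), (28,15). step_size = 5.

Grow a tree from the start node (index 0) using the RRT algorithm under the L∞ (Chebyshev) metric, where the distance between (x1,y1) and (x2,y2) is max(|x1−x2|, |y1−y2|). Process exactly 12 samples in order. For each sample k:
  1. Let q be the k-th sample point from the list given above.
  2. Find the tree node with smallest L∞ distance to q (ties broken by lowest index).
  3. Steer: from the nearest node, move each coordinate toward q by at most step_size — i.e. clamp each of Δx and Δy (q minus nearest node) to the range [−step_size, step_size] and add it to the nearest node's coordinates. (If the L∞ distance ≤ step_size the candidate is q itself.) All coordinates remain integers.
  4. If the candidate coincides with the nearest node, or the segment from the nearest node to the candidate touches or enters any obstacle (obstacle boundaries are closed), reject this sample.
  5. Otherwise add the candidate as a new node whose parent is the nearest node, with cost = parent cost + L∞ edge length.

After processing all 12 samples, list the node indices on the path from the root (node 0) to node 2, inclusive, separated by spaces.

1. q=(14,15) nearest=0 d=14 new=(7,6) → add node 1 parent=0 cost=5
2. q=(19,16) nearest=1 d=12 new=(12,11) → add node 2 parent=1 cost=10
3. q=(31,10) nearest=2 d=19 new=(17,10) → add node 3 parent=2 cost=15
4. q=(17,13) nearest=3 d=3 new=(17,13) → add node 4 parent=3 cost=18
5. q=(35,0) nearest=3 d=18 new=(22,5) → blocked by [18,25]×[7,11], reject
6. q=(27,9) nearest=3 d=10 new=(22,9) → blocked by [18,25]×[7,11], reject
7. q=(8,7) nearest=1 d=1 new=(8,7) → add node 5 parent=1 cost=6
8. q=(8,2) nearest=1 d=4 new=(8,2) → add node 6 parent=1 cost=9
9. q=(35,17) nearest=3 d=18 new=(22,15) → blocked by [18,25]×[7,11], reject
10. q=(36,3) nearest=3 d=19 new=(22,5) → blocked by [18,25]×[7,11], reject
11. q=(11,13) nearest=2 d=2 new=(11,13) → add node 7 parent=2 cost=12
12. q=(28,15) nearest=3 d=11 new=(22,15) → blocked by [18,25]×[7,11], reject

Path: 0 1 2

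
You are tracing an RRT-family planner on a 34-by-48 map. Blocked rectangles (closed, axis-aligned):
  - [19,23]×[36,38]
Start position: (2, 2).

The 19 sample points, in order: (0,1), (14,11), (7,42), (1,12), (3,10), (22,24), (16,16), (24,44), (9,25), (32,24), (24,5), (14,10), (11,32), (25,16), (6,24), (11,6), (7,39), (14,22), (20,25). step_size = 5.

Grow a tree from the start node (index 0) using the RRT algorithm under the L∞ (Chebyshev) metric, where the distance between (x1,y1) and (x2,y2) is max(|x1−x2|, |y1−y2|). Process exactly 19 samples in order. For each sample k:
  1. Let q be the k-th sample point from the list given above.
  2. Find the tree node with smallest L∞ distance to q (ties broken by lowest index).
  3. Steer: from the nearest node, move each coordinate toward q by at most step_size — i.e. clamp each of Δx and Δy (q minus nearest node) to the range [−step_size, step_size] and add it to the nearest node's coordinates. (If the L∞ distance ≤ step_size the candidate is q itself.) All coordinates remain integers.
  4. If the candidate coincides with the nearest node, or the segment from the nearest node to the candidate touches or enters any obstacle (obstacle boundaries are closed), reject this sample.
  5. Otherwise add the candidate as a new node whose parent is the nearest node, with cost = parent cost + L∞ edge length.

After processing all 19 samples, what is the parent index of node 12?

Parent of node 12: 7

1. q=(0,1) nearest=0 d=2 new=(0,1) → add node 1 parent=0 cost=2
2. q=(14,11) nearest=0 d=12 new=(7,7) → add node 2 parent=0 cost=5
3. q=(7,42) nearest=2 d=35 new=(7,12) → add node 3 parent=2 cost=10
4. q=(1,12) nearest=2 d=6 new=(2,12) → add node 4 parent=2 cost=10
5. q=(3,10) nearest=4 d=2 new=(3,10) → add node 5 parent=4 cost=12
6. q=(22,24) nearest=3 d=15 new=(12,17) → add node 6 parent=3 cost=15
7. q=(16,16) nearest=6 d=4 new=(16,16) → add node 7 parent=6 cost=19
8. q=(24,44) nearest=6 d=27 new=(17,22) → add node 8 parent=6 cost=20
9. q=(9,25) nearest=6 d=8 new=(9,22) → add node 9 parent=6 cost=20
10. q=(32,24) nearest=8 d=15 new=(22,24) → add node 10 parent=8 cost=25
11. q=(24,5) nearest=7 d=11 new=(21,11) → add node 11 parent=7 cost=24
12. q=(14,10) nearest=7 d=6 new=(14,11) → add node 12 parent=7 cost=24
13. q=(11,32) nearest=8 d=10 new=(12,27) → add node 13 parent=8 cost=25
14. q=(25,16) nearest=11 d=5 new=(25,16) → add node 14 parent=11 cost=29
15. q=(6,24) nearest=9 d=3 new=(6,24) → add node 15 parent=9 cost=23
16. q=(11,6) nearest=2 d=4 new=(11,6) → add node 16 parent=2 cost=9
17. q=(7,39) nearest=13 d=12 new=(7,32) → add node 17 parent=13 cost=30
18. q=(14,22) nearest=8 d=3 new=(14,22) → add node 18 parent=8 cost=23
19. q=(20,25) nearest=10 d=2 new=(20,25) → add node 19 parent=10 cost=27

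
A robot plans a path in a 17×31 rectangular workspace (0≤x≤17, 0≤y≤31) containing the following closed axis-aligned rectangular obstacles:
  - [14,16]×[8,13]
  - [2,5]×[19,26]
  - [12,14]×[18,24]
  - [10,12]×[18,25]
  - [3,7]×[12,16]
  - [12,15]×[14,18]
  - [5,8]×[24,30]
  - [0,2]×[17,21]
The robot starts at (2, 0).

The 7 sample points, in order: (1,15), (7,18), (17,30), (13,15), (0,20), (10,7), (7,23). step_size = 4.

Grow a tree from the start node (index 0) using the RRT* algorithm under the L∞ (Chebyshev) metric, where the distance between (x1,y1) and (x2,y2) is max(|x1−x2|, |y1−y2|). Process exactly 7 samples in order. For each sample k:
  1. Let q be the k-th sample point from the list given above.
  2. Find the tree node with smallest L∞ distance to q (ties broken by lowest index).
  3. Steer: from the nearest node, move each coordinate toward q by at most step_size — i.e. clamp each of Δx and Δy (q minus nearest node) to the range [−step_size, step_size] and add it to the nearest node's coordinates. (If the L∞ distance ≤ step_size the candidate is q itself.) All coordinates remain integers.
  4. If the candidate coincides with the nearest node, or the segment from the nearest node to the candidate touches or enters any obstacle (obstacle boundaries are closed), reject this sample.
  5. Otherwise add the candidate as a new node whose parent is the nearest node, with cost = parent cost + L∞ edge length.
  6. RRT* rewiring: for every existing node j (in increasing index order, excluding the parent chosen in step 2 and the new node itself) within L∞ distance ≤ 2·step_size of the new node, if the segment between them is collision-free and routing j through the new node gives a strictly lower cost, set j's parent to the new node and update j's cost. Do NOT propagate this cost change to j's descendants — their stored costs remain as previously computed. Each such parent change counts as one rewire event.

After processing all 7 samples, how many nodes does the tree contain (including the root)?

1. q=(1,15) nearest=0 d=15 new=(1,4) → add node 1 parent=0 cost=4
2. q=(7,18) nearest=1 d=14 new=(5,8) → add node 2 parent=1 cost=8
3. q=(17,30) nearest=2 d=22 new=(9,12) → add node 3 parent=2 cost=12
4. q=(13,15) nearest=3 d=4 new=(13,15) → blocked by [12,15]×[14,18], reject
5. q=(0,20) nearest=3 d=9 new=(5,16) → blocked by [3,7]×[12,16], reject
6. q=(10,7) nearest=2 d=5 new=(9,7) → add node 4 parent=2 cost=12
7. q=(7,23) nearest=3 d=11 new=(7,16) → blocked by [3,7]×[12,16], reject

Node count: 5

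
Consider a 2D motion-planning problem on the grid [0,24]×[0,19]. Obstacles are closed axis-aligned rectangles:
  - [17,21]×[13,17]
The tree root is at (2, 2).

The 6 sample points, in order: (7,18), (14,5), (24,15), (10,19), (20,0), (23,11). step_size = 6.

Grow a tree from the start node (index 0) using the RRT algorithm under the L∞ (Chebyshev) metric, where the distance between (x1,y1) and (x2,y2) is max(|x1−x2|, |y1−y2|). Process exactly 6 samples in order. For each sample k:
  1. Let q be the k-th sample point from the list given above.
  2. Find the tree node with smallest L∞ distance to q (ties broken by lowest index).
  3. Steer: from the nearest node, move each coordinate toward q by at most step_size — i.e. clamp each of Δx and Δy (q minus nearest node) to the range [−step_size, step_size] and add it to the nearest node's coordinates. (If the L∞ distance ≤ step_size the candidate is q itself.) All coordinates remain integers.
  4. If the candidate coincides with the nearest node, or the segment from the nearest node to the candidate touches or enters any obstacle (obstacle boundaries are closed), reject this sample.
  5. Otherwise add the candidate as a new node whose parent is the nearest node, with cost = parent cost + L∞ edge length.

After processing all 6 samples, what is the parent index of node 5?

Parent of node 5: 3

1. q=(7,18) nearest=0 d=16 new=(7,8) → add node 1 parent=0 cost=6
2. q=(14,5) nearest=1 d=7 new=(13,5) → add node 2 parent=1 cost=12
3. q=(24,15) nearest=2 d=11 new=(19,11) → add node 3 parent=2 cost=18
4. q=(10,19) nearest=3 d=9 new=(13,17) → blocked by [17,21]×[13,17], reject
5. q=(20,0) nearest=2 d=7 new=(19,0) → add node 4 parent=2 cost=18
6. q=(23,11) nearest=3 d=4 new=(23,11) → add node 5 parent=3 cost=22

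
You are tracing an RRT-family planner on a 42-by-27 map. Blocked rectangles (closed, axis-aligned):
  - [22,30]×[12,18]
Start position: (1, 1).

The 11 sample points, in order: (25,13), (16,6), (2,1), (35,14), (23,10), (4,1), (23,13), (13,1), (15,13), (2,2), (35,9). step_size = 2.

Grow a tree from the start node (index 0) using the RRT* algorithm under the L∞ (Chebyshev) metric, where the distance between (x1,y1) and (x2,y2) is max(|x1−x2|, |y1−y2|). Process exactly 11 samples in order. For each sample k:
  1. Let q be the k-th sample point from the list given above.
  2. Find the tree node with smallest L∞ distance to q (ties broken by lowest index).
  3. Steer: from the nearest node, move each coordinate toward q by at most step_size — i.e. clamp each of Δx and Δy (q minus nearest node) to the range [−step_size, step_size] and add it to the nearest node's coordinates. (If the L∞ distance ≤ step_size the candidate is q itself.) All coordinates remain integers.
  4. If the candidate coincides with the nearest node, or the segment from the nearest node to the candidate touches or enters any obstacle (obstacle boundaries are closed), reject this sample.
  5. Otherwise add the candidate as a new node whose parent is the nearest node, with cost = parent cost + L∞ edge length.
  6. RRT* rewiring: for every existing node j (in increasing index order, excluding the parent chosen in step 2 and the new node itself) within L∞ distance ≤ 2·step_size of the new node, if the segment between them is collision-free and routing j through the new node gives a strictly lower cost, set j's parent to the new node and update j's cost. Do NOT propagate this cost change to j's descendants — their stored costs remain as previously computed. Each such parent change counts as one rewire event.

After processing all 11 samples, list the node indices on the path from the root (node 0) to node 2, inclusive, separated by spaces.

Path: 0 1 2

1. q=(25,13) nearest=0 d=24 new=(3,3) → add node 1 parent=0 cost=2
2. q=(16,6) nearest=1 d=13 new=(5,5) → add node 2 parent=1 cost=4
3. q=(2,1) nearest=0 d=1 new=(2,1) → add node 3 parent=0 cost=1
4. q=(35,14) nearest=2 d=30 new=(7,7) → add node 4 parent=2 cost=6
5. q=(23,10) nearest=4 d=16 new=(9,9) → add node 5 parent=4 cost=8
6. q=(4,1) nearest=1 d=2 new=(4,1) → add node 6 parent=1 cost=4
7. q=(23,13) nearest=5 d=14 new=(11,11) → add node 7 parent=5 cost=10
8. q=(13,1) nearest=4 d=6 new=(9,5) → add node 8 parent=4 cost=8
9. q=(15,13) nearest=7 d=4 new=(13,13) → add node 9 parent=7 cost=12
10. q=(2,2) nearest=0 d=1 new=(2,2) → add node 10 parent=0 cost=1; rewire 6→10 (3<4)
11. q=(35,9) nearest=9 d=22 new=(15,11) → add node 11 parent=9 cost=14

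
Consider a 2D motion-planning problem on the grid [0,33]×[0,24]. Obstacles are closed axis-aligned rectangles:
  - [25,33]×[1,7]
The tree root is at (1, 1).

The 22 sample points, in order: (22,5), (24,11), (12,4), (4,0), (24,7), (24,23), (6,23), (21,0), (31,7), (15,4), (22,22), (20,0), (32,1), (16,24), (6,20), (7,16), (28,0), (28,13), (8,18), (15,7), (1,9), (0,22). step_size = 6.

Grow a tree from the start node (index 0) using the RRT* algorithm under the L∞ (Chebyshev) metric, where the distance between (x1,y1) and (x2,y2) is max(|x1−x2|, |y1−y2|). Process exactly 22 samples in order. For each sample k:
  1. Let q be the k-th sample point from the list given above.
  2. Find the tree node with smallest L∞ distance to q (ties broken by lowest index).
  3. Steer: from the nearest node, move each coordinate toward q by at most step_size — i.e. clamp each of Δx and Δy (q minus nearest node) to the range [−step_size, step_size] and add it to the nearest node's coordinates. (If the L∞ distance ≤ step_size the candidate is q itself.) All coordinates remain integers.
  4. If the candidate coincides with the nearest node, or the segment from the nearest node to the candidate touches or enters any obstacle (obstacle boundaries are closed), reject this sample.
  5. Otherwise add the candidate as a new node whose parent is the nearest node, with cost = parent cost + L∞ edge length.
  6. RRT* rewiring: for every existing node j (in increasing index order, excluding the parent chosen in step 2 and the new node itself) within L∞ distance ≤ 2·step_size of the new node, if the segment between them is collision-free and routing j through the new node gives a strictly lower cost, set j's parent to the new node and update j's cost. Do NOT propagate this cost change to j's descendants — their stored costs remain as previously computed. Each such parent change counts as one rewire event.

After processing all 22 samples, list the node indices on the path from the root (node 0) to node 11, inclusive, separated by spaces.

1. q=(22,5) nearest=0 d=21 new=(7,5) → add node 1 parent=0 cost=6
2. q=(24,11) nearest=1 d=17 new=(13,11) → add node 2 parent=1 cost=12
3. q=(12,4) nearest=1 d=5 new=(12,4) → add node 3 parent=1 cost=11
4. q=(4,0) nearest=0 d=3 new=(4,0) → add node 4 parent=0 cost=3
5. q=(24,7) nearest=2 d=11 new=(19,7) → add node 5 parent=2 cost=18
6. q=(24,23) nearest=2 d=12 new=(19,17) → add node 6 parent=2 cost=18
7. q=(6,23) nearest=2 d=12 new=(7,17) → add node 7 parent=2 cost=18
8. q=(21,0) nearest=5 d=7 new=(21,1) → add node 8 parent=5 cost=24
9. q=(31,7) nearest=8 d=10 new=(27,7) → blocked by [25,33]×[1,7], reject
10. q=(15,4) nearest=3 d=3 new=(15,4) → add node 9 parent=3 cost=14; rewire 8→9 (20<24)
11. q=(22,22) nearest=6 d=5 new=(22,22) → add node 10 parent=6 cost=23
12. q=(20,0) nearest=8 d=1 new=(20,0) → add node 11 parent=8 cost=21
13. q=(32,1) nearest=8 d=11 new=(27,1) → blocked by [25,33]×[1,7], reject
14. q=(16,24) nearest=10 d=6 new=(16,24) → add node 12 parent=10 cost=29
15. q=(6,20) nearest=7 d=3 new=(6,20) → add node 13 parent=7 cost=21
16. q=(7,16) nearest=7 d=1 new=(7,16) → add node 14 parent=7 cost=19; rewire 12→14 (28<29)
17. q=(28,0) nearest=8 d=7 new=(27,0) → add node 15 parent=8 cost=26
18. q=(28,13) nearest=5 d=9 new=(25,13) → add node 16 parent=5 cost=24
19. q=(8,18) nearest=7 d=1 new=(8,18) → add node 17 parent=7 cost=19; rewire 12→17 (27<28)
20. q=(15,7) nearest=3 d=3 new=(15,7) → add node 18 parent=3 cost=14
21. q=(1,9) nearest=1 d=6 new=(1,9) → add node 19 parent=1 cost=12
22. q=(0,22) nearest=13 d=6 new=(0,22) → add node 20 parent=13 cost=27

Path: 0 1 3 9 8 11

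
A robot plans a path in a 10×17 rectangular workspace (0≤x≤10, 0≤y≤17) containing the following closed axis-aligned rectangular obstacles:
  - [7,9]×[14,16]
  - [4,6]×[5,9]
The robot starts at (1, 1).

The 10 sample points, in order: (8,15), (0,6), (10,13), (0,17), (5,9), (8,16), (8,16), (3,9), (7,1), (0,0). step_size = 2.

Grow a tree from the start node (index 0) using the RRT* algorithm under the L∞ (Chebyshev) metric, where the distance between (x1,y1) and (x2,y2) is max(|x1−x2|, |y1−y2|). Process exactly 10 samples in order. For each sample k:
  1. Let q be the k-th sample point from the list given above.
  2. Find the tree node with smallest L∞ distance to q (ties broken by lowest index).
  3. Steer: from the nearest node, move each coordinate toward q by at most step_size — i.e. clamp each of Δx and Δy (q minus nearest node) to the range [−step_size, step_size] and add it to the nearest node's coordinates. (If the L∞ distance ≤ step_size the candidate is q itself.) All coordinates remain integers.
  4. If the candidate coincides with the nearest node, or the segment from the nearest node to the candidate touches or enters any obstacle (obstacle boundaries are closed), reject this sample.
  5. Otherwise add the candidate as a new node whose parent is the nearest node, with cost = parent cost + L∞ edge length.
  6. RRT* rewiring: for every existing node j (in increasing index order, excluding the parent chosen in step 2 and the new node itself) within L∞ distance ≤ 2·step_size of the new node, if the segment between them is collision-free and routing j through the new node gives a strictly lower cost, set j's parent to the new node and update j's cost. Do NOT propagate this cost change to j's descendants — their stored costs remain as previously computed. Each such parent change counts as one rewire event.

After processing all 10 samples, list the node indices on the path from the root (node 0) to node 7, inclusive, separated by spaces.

1. q=(8,15) nearest=0 d=14 new=(3,3) → add node 1 parent=0 cost=2
2. q=(0,6) nearest=1 d=3 new=(1,5) → add node 2 parent=1 cost=4
3. q=(10,13) nearest=2 d=9 new=(3,7) → add node 3 parent=2 cost=6
4. q=(0,17) nearest=3 d=10 new=(1,9) → add node 4 parent=3 cost=8
5. q=(5,9) nearest=3 d=2 new=(5,9) → blocked by [4,6]×[5,9], reject
6. q=(8,16) nearest=4 d=7 new=(3,11) → add node 5 parent=4 cost=10
7. q=(8,16) nearest=5 d=5 new=(5,13) → add node 6 parent=5 cost=12
8. q=(3,9) nearest=3 d=2 new=(3,9) → add node 7 parent=3 cost=8
9. q=(7,1) nearest=1 d=4 new=(5,1) → add node 8 parent=1 cost=4
10. q=(0,0) nearest=0 d=1 new=(0,0) → add node 9 parent=0 cost=1

Path: 0 1 2 3 7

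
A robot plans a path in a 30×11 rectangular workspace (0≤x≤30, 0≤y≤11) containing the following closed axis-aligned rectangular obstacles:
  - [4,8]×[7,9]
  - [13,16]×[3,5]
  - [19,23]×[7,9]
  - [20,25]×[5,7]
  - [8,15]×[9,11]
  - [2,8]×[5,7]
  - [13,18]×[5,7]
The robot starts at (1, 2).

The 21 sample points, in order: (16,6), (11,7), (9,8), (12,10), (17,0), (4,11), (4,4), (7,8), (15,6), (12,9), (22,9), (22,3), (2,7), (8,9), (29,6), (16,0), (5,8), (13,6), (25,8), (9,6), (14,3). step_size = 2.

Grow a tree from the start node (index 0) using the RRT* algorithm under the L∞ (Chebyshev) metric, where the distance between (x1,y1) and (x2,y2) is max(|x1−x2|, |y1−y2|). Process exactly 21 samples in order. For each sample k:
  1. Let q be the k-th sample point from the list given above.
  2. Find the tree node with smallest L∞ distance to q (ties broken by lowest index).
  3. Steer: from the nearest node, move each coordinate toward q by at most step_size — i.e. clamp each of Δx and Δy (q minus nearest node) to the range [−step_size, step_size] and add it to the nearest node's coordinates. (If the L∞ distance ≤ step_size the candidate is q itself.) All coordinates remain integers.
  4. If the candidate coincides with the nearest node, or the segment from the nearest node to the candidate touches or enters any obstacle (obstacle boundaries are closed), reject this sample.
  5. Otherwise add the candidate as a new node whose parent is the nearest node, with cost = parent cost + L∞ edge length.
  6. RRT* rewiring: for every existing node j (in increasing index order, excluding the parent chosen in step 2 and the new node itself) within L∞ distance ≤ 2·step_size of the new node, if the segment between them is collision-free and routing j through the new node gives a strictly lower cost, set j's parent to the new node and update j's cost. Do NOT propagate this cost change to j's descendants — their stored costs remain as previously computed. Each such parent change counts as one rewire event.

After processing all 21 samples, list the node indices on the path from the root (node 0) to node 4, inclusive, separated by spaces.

Path: 0 1 2 4

1. q=(16,6) nearest=0 d=15 new=(3,4) → add node 1 parent=0 cost=2
2. q=(11,7) nearest=1 d=8 new=(5,6) → blocked by [2,8]×[5,7], reject
3. q=(9,8) nearest=1 d=6 new=(5,6) → blocked by [2,8]×[5,7], reject
4. q=(12,10) nearest=1 d=9 new=(5,6) → blocked by [2,8]×[5,7], reject
5. q=(17,0) nearest=1 d=14 new=(5,2) → add node 2 parent=1 cost=4
6. q=(4,11) nearest=1 d=7 new=(4,6) → blocked by [2,8]×[5,7], reject
7. q=(4,4) nearest=1 d=1 new=(4,4) → add node 3 parent=1 cost=3
8. q=(7,8) nearest=1 d=4 new=(5,6) → blocked by [2,8]×[5,7], reject
9. q=(15,6) nearest=2 d=10 new=(7,4) → add node 4 parent=2 cost=6
10. q=(12,9) nearest=4 d=5 new=(9,6) → blocked by [2,8]×[5,7], reject
11. q=(22,9) nearest=4 d=15 new=(9,6) → blocked by [2,8]×[5,7], reject
12. q=(22,3) nearest=4 d=15 new=(9,3) → add node 5 parent=4 cost=8
13. q=(2,7) nearest=1 d=3 new=(2,6) → blocked by [2,8]×[5,7], reject
14. q=(8,9) nearest=1 d=5 new=(5,6) → blocked by [2,8]×[5,7], reject
15. q=(29,6) nearest=5 d=20 new=(11,5) → add node 6 parent=5 cost=10
16. q=(16,0) nearest=6 d=5 new=(13,3) → blocked by [13,16]×[3,5], reject
17. q=(5,8) nearest=1 d=4 new=(5,6) → blocked by [2,8]×[5,7], reject
18. q=(13,6) nearest=6 d=2 new=(13,6) → blocked by [13,18]×[5,7], reject
19. q=(25,8) nearest=6 d=14 new=(13,7) → blocked by [13,18]×[5,7], reject
20. q=(9,6) nearest=4 d=2 new=(9,6) → blocked by [2,8]×[5,7], reject
21. q=(14,3) nearest=6 d=3 new=(13,3) → blocked by [13,16]×[3,5], reject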